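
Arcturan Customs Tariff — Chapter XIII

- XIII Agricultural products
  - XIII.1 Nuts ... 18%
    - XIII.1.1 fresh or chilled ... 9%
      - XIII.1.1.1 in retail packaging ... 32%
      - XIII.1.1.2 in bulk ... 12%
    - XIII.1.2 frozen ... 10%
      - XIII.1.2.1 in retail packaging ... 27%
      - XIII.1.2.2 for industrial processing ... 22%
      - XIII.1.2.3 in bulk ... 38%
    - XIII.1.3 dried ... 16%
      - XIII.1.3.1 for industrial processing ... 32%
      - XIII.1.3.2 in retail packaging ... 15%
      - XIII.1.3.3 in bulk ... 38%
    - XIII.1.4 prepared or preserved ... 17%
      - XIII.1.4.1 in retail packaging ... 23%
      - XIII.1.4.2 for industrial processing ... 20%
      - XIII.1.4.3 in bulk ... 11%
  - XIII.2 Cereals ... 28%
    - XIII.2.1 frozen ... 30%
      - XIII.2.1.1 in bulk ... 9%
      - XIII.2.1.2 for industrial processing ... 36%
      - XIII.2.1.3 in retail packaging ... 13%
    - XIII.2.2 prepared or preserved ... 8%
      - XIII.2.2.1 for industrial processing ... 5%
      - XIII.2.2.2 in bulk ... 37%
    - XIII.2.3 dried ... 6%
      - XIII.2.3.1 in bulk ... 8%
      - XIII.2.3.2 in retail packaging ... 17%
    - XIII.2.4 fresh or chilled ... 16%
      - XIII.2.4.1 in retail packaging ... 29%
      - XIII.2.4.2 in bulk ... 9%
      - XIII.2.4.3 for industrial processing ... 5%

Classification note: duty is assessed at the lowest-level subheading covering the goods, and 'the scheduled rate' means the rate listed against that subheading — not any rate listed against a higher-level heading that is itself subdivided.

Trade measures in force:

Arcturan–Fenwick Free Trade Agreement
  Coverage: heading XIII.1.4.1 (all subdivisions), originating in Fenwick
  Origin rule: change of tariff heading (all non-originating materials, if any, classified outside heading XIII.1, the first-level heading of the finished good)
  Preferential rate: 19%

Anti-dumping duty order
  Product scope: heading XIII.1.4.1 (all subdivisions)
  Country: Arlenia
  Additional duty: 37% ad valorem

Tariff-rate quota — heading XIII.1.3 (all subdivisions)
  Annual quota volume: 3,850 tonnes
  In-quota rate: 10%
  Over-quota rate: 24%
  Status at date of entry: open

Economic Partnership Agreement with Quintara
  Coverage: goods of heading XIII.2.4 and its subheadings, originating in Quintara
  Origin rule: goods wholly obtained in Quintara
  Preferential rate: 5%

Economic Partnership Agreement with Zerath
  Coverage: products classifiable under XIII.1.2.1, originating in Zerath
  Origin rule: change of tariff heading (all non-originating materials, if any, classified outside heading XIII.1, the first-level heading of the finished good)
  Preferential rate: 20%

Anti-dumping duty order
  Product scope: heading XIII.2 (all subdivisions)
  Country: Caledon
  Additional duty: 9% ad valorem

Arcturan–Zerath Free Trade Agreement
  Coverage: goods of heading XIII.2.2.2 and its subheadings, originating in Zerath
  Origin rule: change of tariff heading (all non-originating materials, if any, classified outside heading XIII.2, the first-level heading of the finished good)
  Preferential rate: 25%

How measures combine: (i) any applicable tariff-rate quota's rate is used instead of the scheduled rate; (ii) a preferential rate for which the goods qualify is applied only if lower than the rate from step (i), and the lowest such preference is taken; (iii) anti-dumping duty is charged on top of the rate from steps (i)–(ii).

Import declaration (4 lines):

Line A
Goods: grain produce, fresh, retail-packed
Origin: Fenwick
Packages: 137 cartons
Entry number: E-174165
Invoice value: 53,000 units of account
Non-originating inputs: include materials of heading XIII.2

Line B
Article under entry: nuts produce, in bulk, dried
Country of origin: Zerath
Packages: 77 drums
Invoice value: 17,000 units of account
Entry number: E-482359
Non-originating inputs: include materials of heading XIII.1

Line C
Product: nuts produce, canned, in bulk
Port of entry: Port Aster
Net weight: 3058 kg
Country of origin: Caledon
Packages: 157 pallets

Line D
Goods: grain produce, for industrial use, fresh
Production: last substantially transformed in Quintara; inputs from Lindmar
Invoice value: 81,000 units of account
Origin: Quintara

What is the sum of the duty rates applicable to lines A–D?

Line A: grain → XIII.2; fresh → XIII.2.4; retail-packed → XIII.2.4.1. Scheduled 29%. Fenwick agreement on XIII.1.4.1: XIII.2.4.1 not covered. → 29%.
Line B: nuts → XIII.1; dried → XIII.1.3; in bulk → XIII.1.3.3. Scheduled 38%. quota on XIII.1.3 open → in-quota 10%; Zerath agreement on XIII.1.2.1: XIII.1.3.3 not covered; Zerath agreement on XIII.2.2.2: XIII.1.3.3 not covered. → 10%.
Line C: nuts → XIII.1; canned → XIII.1.4; in bulk → XIII.1.4.3. Scheduled 11%. No special measure applies. → 11%.
Line D: grain → XIII.2; fresh → XIII.2.4; for industrial use → XIII.2.4.3. Scheduled 5%. Quintara agreement on XIII.2.4: not wholly obtained. → 5%.
Sum: 29% + 10% + 11% + 5% = 55%.

55%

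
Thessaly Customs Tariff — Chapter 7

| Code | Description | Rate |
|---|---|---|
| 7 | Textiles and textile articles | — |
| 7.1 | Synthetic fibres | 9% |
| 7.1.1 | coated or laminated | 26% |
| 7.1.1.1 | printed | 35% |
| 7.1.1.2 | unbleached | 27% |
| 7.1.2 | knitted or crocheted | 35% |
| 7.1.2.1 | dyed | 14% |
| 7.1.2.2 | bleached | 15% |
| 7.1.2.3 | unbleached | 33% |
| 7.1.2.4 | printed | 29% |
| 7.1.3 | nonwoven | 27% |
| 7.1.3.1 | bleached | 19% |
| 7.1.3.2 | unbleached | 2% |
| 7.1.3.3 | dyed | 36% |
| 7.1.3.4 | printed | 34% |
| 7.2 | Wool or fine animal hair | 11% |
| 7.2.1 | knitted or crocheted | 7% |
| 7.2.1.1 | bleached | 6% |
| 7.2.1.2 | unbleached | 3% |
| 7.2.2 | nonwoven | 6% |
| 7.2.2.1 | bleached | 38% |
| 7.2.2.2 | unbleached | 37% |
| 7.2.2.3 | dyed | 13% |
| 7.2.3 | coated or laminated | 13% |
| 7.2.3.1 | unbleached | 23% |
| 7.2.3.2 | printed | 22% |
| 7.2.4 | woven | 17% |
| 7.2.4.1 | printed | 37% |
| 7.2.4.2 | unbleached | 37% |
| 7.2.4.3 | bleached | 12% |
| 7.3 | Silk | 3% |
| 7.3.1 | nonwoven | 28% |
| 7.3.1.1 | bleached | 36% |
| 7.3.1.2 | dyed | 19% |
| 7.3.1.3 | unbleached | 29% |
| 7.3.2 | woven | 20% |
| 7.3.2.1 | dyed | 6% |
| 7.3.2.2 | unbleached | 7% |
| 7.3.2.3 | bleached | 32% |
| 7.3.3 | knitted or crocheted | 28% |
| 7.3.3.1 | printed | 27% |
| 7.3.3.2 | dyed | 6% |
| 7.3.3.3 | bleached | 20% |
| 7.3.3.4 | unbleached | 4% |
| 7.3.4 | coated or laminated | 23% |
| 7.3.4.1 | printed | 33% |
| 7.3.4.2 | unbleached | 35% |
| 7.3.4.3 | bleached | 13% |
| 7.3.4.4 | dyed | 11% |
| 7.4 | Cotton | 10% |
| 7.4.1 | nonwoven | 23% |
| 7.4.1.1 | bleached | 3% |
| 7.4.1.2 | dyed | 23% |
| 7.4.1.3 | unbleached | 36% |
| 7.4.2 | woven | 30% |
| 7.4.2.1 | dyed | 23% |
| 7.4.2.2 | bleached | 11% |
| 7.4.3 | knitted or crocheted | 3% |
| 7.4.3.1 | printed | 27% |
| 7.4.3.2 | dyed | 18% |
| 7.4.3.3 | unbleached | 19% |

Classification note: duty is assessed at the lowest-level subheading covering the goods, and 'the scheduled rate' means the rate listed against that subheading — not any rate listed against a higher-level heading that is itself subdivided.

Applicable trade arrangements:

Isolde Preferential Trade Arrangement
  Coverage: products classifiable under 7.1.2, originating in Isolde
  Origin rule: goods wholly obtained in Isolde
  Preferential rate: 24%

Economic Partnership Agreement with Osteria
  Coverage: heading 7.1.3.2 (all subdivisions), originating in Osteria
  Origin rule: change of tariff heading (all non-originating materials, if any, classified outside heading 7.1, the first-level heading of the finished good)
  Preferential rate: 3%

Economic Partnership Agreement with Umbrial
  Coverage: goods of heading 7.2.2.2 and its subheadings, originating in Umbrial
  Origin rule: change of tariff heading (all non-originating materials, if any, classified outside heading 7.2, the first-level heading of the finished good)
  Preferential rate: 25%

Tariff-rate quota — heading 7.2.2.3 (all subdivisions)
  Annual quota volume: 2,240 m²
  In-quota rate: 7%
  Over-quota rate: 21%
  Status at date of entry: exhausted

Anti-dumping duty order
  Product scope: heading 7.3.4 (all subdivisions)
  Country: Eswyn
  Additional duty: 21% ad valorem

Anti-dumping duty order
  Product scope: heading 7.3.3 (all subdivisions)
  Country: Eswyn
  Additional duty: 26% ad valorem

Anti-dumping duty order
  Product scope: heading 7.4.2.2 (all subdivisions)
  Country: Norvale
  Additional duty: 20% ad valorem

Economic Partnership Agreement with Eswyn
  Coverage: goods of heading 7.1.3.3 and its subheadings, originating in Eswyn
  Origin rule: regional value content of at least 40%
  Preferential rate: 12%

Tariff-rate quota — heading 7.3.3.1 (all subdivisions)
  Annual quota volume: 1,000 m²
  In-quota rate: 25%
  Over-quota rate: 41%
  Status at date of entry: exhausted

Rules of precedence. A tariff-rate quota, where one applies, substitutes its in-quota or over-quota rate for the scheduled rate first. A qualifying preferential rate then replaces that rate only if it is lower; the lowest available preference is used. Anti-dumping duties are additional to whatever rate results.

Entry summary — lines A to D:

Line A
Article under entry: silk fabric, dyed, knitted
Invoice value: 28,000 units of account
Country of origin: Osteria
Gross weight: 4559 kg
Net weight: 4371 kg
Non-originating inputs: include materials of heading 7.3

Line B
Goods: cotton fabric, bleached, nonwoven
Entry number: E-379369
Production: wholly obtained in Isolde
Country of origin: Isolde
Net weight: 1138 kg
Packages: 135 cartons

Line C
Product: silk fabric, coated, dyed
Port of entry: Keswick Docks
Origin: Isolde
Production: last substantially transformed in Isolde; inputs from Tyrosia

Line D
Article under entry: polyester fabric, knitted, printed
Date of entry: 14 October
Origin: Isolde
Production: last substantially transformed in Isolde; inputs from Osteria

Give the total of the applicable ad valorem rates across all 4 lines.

49%

Line A: silk → 7.3; knitted → 7.3.3; dyed → 7.3.3.2. Scheduled 6%. Osteria agreement on 7.1.3.2: 7.3.3.2 not covered. → 6%.
Line B: cotton → 7.4; nonwoven → 7.4.1; bleached → 7.4.1.1. Scheduled 3%. Isolde agreement on 7.1.2: 7.4.1.1 not covered. → 3%.
Line C: silk → 7.3; coated → 7.3.4; dyed → 7.3.4.4. Scheduled 11%. Isolde agreement on 7.1.2: 7.3.4.4 not covered. → 11%.
Line D: polyester → 7.1; knitted → 7.1.2; printed → 7.1.2.4. Scheduled 29%. Isolde agreement on 7.1.2: not wholly obtained. → 29%.
Sum: 6% + 3% + 11% + 29% = 49%.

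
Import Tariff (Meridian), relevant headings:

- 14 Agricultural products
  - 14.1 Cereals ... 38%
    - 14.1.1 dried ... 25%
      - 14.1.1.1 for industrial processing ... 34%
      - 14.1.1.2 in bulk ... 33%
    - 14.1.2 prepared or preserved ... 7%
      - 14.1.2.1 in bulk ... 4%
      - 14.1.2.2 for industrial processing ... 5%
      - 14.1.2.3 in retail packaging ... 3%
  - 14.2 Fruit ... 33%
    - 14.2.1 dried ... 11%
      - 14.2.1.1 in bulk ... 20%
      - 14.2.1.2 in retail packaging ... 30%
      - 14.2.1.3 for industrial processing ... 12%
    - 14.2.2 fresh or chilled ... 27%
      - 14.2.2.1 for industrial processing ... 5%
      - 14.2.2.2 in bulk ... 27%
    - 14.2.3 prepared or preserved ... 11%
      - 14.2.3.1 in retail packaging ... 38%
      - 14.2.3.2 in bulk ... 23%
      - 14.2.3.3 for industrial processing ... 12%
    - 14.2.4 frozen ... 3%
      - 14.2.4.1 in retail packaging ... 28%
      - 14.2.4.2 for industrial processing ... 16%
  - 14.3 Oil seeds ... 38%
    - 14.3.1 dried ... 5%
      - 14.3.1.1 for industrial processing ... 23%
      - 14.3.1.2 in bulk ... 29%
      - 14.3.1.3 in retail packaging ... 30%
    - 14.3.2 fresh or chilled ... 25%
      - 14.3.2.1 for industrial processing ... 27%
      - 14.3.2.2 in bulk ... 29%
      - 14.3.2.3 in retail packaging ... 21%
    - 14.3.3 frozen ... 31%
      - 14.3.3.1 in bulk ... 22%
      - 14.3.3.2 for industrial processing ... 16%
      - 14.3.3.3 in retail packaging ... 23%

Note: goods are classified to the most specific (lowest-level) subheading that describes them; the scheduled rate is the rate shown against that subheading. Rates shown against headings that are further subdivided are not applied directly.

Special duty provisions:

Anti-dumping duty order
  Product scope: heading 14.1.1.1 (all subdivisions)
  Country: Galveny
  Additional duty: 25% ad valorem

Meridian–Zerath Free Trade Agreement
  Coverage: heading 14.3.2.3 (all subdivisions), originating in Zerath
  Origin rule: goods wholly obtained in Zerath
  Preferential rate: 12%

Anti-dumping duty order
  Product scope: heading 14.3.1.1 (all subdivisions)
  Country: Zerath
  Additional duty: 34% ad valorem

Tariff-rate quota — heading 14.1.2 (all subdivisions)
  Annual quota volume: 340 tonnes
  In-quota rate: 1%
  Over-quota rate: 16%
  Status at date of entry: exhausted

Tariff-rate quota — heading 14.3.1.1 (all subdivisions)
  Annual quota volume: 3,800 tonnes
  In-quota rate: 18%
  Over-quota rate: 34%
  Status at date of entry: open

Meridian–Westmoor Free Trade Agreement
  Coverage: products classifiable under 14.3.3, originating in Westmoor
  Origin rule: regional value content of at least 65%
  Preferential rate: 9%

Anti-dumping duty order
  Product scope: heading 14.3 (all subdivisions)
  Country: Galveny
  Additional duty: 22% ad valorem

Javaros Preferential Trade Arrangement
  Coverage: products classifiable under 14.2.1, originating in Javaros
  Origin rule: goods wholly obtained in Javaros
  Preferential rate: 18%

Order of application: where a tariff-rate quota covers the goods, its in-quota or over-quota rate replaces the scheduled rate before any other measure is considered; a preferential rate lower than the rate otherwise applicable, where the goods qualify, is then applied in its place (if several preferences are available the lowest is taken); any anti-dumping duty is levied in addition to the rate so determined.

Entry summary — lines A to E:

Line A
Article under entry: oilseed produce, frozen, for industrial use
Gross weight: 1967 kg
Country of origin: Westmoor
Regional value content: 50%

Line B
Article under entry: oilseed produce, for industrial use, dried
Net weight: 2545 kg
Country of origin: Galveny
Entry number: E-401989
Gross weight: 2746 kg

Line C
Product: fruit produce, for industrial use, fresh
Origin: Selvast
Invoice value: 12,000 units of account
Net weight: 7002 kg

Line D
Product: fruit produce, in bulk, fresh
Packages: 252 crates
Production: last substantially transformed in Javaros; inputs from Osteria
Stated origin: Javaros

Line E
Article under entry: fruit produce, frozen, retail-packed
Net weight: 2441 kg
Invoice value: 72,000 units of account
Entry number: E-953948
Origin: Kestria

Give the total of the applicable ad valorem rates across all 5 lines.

116%

Line A: oilseed → 14.3; frozen → 14.3.3; for industrial use → 14.3.3.2. Scheduled 16%. Westmoor agreement on 14.3.3: RVC < 65%. → 16%.
Line B: oilseed → 14.3; dried → 14.3.1; for industrial use → 14.3.1.1. Scheduled 23%. quota on 14.3.1.1 open → in-quota 18%; anti-dumping (Galveny, 14.3): +22%; total 18% + 22% = 40%. → 40%.
Line C: fruit → 14.2; fresh → 14.2.2; for industrial use → 14.2.2.1. Scheduled 5%. No special measure applies. → 5%.
Line D: fruit → 14.2; fresh → 14.2.2; in bulk → 14.2.2.2. Scheduled 27%. Javaros agreement on 14.2.1: 14.2.2.2 not covered. → 27%.
Line E: fruit → 14.2; frozen → 14.2.4; retail-packed → 14.2.4.1. Scheduled 28%. No special measure applies. → 28%.
Sum: 16% + 40% + 5% + 27% + 28% = 116%.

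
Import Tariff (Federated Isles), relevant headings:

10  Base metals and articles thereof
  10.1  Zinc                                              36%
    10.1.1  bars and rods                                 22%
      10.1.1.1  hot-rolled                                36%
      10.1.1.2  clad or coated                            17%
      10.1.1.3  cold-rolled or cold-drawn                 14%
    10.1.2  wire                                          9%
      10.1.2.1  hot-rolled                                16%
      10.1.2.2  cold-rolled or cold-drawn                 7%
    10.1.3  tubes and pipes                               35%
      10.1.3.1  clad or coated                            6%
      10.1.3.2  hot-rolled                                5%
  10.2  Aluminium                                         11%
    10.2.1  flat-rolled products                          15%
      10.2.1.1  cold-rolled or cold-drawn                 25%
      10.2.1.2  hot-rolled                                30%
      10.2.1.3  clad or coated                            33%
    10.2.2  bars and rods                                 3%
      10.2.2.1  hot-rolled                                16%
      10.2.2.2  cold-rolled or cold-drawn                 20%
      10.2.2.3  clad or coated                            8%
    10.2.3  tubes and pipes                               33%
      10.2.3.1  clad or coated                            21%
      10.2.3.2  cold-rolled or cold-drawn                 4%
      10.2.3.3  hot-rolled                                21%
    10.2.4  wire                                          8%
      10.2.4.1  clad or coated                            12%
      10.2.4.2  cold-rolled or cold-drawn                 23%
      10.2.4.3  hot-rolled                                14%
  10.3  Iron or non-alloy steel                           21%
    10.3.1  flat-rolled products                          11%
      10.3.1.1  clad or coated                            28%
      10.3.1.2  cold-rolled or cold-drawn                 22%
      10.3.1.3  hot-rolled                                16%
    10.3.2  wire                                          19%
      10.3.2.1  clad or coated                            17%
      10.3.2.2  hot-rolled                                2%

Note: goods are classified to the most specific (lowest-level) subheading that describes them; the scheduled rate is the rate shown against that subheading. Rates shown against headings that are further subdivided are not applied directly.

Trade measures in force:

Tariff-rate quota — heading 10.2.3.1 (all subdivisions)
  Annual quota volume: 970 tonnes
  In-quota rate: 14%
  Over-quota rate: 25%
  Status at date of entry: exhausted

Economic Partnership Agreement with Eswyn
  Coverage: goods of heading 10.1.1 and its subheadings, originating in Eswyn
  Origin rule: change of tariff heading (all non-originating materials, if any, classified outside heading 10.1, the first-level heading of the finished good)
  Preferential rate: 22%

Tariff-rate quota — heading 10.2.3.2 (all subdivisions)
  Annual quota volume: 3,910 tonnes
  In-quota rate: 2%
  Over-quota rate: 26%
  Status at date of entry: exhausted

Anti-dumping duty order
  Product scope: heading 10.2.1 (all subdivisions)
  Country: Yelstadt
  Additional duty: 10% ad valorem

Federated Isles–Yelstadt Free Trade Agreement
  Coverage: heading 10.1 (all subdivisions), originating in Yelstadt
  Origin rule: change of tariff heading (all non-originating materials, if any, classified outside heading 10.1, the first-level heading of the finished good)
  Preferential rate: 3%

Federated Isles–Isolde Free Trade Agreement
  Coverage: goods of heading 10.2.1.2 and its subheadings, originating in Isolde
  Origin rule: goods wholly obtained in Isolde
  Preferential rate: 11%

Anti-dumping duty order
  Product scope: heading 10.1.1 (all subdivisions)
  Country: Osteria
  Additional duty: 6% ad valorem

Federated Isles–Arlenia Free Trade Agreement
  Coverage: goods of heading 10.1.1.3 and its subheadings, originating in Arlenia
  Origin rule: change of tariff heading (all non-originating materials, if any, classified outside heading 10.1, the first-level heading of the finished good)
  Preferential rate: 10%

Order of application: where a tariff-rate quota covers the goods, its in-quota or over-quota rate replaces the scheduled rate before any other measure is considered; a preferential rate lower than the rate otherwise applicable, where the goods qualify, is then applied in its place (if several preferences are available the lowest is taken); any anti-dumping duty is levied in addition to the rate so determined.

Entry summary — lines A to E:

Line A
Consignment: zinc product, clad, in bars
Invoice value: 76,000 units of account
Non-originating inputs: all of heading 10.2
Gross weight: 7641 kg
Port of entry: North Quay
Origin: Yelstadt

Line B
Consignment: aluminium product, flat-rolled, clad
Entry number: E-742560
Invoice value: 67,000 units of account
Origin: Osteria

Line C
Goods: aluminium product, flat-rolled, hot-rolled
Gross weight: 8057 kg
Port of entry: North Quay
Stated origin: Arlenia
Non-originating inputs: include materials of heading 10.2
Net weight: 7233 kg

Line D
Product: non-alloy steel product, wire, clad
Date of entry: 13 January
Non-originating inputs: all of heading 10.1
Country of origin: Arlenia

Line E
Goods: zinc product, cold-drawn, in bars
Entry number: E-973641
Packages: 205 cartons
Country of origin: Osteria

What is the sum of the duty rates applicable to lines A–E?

103%

Line A: zinc → 10.1; in bars → 10.1.1; clad → 10.1.1.2. Scheduled 17%. Yelstadt agreement on 10.1: CTH met → 3% available; preferential 3%. → 3%.
Line B: aluminium → 10.2; flat-rolled → 10.2.1; clad → 10.2.1.3. Scheduled 33%. No special measure applies. → 33%.
Line C: aluminium → 10.2; flat-rolled → 10.2.1; hot-rolled → 10.2.1.2. Scheduled 30%. Arlenia agreement on 10.1.1.3: 10.2.1.2 not covered. → 30%.
Line D: non-alloy steel → 10.3; wire → 10.3.2; clad → 10.3.2.1. Scheduled 17%. Arlenia agreement on 10.1.1.3: 10.3.2.1 not covered. → 17%.
Line E: zinc → 10.1; in bars → 10.1.1; cold-drawn → 10.1.1.3. Scheduled 14%. anti-dumping (Osteria, 10.1.1): +6%; total 14% + 6% = 20%. → 20%.
Sum: 3% + 33% + 30% + 17% + 20% = 103%.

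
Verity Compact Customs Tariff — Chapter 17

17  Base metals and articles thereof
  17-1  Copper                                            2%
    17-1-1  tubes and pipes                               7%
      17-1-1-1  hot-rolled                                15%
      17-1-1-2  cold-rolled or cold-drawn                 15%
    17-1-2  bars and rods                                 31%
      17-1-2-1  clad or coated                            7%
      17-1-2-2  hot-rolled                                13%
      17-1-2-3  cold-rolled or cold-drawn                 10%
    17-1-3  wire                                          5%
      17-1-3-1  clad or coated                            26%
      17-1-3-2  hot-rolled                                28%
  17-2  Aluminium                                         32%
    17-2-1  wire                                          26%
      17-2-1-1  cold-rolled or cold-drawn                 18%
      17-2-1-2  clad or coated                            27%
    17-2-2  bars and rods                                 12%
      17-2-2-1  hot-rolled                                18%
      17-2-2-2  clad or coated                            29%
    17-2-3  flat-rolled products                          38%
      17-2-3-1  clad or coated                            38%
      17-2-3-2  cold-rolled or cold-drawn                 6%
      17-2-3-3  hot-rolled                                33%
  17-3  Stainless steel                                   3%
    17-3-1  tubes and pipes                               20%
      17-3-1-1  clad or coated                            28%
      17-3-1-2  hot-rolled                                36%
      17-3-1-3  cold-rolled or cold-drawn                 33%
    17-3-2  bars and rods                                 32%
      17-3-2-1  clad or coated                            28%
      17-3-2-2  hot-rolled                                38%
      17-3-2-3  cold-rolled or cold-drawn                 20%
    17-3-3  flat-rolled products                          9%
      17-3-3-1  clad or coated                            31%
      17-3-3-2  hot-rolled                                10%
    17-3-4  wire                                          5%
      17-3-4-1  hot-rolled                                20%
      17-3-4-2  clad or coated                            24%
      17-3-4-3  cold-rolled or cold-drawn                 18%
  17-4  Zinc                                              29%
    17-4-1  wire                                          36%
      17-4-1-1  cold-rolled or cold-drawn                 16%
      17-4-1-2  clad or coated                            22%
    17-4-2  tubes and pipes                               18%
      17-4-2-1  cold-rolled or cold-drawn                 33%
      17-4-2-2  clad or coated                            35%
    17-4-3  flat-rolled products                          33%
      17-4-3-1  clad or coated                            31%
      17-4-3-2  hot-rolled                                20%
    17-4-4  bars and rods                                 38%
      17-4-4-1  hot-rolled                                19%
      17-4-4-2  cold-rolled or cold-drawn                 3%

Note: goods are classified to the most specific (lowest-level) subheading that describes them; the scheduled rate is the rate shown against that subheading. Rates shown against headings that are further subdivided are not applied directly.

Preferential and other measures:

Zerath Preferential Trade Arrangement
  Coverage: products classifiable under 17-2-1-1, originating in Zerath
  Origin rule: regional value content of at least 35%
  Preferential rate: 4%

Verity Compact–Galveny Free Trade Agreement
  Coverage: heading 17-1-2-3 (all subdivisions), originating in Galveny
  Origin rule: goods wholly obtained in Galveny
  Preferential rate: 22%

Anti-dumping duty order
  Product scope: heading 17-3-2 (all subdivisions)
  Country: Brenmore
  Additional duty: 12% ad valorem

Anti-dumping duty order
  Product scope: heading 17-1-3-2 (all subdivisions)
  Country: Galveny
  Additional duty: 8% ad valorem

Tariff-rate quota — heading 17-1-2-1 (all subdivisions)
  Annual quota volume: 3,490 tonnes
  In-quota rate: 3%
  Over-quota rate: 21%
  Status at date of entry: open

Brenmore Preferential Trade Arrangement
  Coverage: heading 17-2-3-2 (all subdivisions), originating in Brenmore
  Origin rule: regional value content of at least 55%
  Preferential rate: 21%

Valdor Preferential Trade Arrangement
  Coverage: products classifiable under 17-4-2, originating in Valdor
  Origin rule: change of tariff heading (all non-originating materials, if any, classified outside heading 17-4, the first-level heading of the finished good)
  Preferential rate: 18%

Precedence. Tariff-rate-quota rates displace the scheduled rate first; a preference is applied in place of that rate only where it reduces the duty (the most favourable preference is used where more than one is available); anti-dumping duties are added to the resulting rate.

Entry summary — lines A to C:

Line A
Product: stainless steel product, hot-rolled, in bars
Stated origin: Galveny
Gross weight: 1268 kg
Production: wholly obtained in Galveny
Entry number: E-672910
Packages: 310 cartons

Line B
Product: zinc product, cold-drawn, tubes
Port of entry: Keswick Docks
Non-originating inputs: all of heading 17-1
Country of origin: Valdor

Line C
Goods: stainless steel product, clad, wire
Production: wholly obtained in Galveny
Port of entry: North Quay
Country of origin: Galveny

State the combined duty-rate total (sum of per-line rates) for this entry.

Line A: stainless steel → 17-3; in bars → 17-3-2; hot-rolled → 17-3-2-2. Scheduled 38%. Galveny agreement on 17-1-2-3: 17-3-2-2 not covered. → 38%.
Line B: zinc → 17-4; tubes → 17-4-2; cold-drawn → 17-4-2-1. Scheduled 33%. Valdor agreement on 17-4-2: CTH met → 18% available; preferential 18%. → 18%.
Line C: stainless steel → 17-3; wire → 17-3-4; clad → 17-3-4-2. Scheduled 24%. Galveny agreement on 17-1-2-3: 17-3-4-2 not covered. → 24%.
Sum: 38% + 18% + 24% = 80%.

80%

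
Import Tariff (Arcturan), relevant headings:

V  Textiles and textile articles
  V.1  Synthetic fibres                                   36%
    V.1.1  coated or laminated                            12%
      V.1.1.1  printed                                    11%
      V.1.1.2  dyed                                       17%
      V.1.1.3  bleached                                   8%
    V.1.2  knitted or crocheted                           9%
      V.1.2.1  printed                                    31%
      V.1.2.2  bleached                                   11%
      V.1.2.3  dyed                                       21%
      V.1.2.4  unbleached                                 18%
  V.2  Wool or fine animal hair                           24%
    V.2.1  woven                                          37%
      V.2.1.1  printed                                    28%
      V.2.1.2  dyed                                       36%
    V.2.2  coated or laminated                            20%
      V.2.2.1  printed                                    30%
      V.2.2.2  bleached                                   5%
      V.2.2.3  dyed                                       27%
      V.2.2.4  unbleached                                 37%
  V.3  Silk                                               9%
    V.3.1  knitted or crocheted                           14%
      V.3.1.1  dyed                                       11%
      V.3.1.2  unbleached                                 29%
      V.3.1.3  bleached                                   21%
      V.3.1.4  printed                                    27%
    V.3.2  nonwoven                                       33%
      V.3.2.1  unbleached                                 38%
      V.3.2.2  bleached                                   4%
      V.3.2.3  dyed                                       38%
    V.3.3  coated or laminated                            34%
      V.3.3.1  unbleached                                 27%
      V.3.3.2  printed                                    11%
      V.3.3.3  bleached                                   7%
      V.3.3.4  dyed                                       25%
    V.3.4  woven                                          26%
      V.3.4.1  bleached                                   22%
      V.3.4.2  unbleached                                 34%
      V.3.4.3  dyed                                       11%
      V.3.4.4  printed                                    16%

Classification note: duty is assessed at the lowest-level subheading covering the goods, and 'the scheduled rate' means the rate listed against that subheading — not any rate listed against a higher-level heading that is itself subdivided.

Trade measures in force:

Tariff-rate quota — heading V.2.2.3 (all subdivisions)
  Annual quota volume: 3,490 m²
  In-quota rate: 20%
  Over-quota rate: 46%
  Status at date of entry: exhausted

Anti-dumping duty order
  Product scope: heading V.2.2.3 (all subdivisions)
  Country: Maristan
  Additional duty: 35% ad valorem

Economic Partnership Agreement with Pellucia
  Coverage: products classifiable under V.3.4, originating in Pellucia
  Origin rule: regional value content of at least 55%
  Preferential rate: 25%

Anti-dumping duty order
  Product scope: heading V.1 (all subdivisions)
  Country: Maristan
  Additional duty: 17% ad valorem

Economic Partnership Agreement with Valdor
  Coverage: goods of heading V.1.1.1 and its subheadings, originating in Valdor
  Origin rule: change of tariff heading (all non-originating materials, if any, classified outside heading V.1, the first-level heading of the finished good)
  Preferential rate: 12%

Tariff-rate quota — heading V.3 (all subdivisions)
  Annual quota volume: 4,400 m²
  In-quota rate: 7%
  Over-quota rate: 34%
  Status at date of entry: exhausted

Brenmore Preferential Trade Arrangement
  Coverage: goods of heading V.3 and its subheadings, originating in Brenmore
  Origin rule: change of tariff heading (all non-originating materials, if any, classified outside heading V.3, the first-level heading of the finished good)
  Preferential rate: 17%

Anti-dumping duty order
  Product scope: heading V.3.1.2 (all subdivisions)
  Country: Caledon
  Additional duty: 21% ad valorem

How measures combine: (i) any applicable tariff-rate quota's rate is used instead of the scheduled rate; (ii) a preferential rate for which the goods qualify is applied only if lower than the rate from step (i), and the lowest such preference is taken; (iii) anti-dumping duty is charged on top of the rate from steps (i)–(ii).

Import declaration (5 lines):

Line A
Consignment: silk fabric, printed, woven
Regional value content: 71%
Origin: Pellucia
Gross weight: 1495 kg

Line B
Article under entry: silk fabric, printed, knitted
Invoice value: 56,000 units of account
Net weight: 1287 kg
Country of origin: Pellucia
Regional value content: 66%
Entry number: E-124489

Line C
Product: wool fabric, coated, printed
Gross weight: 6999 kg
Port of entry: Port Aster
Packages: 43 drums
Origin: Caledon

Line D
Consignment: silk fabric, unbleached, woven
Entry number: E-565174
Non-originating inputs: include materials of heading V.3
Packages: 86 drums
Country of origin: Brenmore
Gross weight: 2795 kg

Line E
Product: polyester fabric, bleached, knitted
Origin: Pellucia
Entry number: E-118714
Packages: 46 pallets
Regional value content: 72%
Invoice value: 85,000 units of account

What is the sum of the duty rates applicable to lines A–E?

Line A: silk → V.3; woven → V.3.4; printed → V.3.4.4. Scheduled 16%. quota on V.3 exhausted → over-quota 34%; Pellucia agreement on V.3.4: RVC ≥ 55% → 25% available; preferential 25%. → 25%.
Line B: silk → V.3; knitted → V.3.1; printed → V.3.1.4. Scheduled 27%. quota on V.3 exhausted → over-quota 34%; Pellucia agreement on V.3.4: V.3.1.4 not covered. → 34%.
Line C: wool → V.2; coated → V.2.2; printed → V.2.2.1. Scheduled 30%. No special measure applies. → 30%.
Line D: silk → V.3; woven → V.3.4; unbleached → V.3.4.2. Scheduled 34%. quota on V.3 exhausted → over-quota 34%; Brenmore agreement on V.3: CTH not met. → 34%.
Line E: polyester → V.1; knitted → V.1.2; bleached → V.1.2.2. Scheduled 11%. Pellucia agreement on V.3.4: V.1.2.2 not covered. → 11%.
Sum: 25% + 34% + 30% + 34% + 11% = 134%.

134%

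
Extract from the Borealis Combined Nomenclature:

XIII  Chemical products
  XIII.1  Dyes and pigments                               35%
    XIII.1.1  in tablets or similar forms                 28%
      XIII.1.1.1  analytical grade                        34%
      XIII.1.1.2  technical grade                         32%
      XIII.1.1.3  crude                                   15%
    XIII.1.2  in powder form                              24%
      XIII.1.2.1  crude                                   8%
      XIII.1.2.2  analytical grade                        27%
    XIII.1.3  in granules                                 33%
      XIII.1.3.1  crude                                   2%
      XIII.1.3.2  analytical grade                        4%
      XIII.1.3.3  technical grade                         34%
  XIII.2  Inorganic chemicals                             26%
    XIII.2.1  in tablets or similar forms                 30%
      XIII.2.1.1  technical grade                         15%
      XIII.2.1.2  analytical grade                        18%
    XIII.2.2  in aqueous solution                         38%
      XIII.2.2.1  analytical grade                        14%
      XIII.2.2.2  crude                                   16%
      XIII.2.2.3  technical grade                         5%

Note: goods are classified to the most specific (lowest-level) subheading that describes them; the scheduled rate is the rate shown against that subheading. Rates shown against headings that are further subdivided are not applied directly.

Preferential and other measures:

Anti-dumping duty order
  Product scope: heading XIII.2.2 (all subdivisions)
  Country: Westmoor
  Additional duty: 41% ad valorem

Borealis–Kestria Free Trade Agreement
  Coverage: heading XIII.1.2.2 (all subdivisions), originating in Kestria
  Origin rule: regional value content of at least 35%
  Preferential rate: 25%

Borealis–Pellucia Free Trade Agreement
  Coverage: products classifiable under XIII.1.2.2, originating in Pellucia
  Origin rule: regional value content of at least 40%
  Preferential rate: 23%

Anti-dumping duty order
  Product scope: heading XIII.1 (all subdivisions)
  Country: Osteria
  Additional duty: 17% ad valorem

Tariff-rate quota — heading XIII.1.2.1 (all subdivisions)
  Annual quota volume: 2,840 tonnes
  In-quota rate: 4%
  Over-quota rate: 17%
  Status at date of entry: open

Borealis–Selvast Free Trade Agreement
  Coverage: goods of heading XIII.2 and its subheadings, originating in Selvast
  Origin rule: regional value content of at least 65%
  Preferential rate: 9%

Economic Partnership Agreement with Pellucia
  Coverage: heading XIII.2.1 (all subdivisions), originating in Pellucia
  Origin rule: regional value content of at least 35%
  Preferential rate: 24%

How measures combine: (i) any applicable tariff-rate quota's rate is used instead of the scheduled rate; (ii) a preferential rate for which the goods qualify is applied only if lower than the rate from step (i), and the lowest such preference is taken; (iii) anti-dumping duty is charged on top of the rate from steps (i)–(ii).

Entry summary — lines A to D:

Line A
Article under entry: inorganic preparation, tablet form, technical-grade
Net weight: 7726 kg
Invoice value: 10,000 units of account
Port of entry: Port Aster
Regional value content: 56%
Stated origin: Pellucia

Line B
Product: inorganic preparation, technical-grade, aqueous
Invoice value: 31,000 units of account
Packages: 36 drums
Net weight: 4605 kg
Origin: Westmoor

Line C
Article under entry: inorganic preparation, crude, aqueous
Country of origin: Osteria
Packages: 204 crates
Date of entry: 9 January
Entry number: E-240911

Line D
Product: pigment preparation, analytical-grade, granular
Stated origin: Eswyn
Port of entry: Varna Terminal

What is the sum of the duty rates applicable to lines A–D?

81%

Line A: inorganic → XIII.2; tablet form → XIII.2.1; technical-grade → XIII.2.1.1. Scheduled 15%. Pellucia agreement on XIII.1.2.2: XIII.2.1.1 not covered; Pellucia agreement on XIII.2.1: RVC ≥ 35% → 24% available; preference 24% not lower than 15% → no reduction. → 15%.
Line B: inorganic → XIII.2; aqueous → XIII.2.2; technical-grade → XIII.2.2.3. Scheduled 5%. anti-dumping (Westmoor, XIII.2.2): +41%; total 5% + 41% = 46%. → 46%.
Line C: inorganic → XIII.2; aqueous → XIII.2.2; crude → XIII.2.2.2. Scheduled 16%. No special measure applies. → 16%.
Line D: pigment → XIII.1; granular → XIII.1.3; analytical-grade → XIII.1.3.2. Scheduled 4%. No special measure applies. → 4%.
Sum: 15% + 46% + 16% + 4% = 81%.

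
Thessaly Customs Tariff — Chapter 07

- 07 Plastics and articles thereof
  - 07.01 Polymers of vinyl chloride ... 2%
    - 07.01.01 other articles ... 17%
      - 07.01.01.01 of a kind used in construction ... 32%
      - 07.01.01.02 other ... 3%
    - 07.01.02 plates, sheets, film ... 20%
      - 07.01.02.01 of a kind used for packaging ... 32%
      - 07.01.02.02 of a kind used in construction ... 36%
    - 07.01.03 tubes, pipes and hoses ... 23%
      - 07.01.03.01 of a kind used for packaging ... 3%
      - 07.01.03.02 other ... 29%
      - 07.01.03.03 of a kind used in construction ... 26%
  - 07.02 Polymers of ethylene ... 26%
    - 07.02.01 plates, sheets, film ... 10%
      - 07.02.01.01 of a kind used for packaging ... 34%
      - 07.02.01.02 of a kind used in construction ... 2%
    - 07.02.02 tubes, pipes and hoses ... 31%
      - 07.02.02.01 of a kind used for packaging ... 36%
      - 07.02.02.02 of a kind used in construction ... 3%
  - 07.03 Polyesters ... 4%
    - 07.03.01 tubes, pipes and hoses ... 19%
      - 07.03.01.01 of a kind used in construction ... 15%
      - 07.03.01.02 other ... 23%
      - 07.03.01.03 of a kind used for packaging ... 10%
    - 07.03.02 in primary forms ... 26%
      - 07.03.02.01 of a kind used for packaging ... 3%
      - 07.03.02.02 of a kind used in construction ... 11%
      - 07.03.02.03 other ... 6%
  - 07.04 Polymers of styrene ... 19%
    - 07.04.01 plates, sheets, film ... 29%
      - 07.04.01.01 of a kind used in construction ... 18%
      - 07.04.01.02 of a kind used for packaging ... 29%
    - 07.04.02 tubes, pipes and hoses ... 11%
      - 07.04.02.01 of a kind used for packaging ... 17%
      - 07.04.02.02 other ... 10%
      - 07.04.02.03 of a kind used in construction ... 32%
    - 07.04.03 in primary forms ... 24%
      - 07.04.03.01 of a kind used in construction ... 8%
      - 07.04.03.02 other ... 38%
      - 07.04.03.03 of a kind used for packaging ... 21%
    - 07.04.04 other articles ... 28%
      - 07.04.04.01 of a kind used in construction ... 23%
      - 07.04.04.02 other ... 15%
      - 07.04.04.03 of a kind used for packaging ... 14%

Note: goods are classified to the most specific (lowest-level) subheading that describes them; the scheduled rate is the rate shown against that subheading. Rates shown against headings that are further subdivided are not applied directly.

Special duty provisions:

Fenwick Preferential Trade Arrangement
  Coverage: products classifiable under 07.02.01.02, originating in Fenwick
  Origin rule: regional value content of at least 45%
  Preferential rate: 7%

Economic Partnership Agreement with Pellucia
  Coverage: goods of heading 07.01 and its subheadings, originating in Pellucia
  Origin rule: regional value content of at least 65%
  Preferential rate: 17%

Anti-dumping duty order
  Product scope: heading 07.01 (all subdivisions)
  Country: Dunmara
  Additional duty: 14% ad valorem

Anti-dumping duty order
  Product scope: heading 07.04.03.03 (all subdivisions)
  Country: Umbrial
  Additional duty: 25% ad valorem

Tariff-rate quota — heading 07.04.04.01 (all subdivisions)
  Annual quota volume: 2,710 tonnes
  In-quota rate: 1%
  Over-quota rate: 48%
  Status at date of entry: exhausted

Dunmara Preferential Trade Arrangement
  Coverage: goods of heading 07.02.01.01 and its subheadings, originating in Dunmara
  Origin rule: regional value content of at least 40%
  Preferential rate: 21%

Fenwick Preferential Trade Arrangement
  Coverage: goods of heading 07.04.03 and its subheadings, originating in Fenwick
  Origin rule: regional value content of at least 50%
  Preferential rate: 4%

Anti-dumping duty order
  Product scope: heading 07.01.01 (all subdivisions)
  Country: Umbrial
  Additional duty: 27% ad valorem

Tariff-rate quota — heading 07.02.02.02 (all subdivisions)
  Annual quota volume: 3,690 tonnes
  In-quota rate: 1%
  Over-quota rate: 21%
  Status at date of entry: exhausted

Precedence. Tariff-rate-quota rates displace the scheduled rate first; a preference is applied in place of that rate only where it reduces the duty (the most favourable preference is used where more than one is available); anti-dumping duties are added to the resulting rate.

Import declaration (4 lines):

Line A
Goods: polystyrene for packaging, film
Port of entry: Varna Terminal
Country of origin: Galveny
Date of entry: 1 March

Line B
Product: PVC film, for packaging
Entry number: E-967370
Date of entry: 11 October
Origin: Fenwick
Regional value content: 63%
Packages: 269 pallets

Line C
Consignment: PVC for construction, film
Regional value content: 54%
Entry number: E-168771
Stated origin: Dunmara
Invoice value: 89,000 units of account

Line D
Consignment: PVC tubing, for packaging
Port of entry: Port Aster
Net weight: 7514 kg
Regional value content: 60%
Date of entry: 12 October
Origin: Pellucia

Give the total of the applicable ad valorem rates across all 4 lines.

114%

Line A: polystyrene → 07.04; film → 07.04.01; for packaging → 07.04.01.02. Scheduled 29%. No special measure applies. → 29%.
Line B: PVC → 07.01; film → 07.01.02; for packaging → 07.01.02.01. Scheduled 32%. Fenwick agreement on 07.02.01.02: 07.01.02.01 not covered; Fenwick agreement on 07.04.03: 07.01.02.01 not covered. → 32%.
Line C: PVC → 07.01; film → 07.01.02; for construction → 07.01.02.02. Scheduled 36%. Dunmara agreement on 07.02.01.01: 07.01.02.02 not covered; anti-dumping (Dunmara, 07.01): +14%; total 36% + 14% = 50%. → 50%.
Line D: PVC → 07.01; tubing → 07.01.03; for packaging → 07.01.03.01. Scheduled 3%. Pellucia agreement on 07.01: RVC < 65%. → 3%.
Sum: 29% + 32% + 50% + 3% = 114%.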